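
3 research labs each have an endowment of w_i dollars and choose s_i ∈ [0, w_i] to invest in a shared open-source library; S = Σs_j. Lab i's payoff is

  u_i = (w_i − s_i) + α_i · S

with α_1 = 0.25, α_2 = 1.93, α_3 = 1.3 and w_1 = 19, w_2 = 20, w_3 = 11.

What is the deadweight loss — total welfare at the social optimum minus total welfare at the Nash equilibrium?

∂u_i/∂s_i = α_i − 1, so lab i contributes w_i if α_i > 1, else 0.
α_i > 1 for i ∈ {2, 3}; NE contributions (0, 20, 11), S = 31.
W^NE = Σw_i − S^NE + (Σα_i)·S^NE = 50 + 2.48·31 = 126.88.
Planner: ∂(Σu_j)/∂s_i = Σα_j − 1 = 2.48 > 0, so everyone contributes w_i; S^SO = 50, W^SO = 50 + 2.48·50 = 174.
Deadweight loss = 47.12.

47.12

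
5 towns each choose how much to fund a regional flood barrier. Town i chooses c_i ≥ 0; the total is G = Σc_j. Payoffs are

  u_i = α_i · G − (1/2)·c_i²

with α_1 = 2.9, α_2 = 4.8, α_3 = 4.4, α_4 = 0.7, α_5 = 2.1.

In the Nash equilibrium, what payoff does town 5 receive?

Town i's FOC: ∂u_i/∂c_i = α_i − c_i = 0, so c_i* = α_i.
NE contributions = (2.9, 4.8, 4.4, 0.7, 2.1); G = 14.9.
u_5 = α_5·G − ½·(c_5)² = 2.1·14.9 − ½·2.1² = 29.085.

29.085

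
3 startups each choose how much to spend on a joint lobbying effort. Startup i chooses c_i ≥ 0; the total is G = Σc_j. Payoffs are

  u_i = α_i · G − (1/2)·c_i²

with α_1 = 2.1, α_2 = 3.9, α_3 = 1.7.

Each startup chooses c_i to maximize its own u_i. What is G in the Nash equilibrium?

Startup i's FOC: ∂u_i/∂c_i = α_i − c_i = 0, so c_i* = α_i.
NE contributions = (2.1, 3.9, 1.7); G = 7.7.

7.7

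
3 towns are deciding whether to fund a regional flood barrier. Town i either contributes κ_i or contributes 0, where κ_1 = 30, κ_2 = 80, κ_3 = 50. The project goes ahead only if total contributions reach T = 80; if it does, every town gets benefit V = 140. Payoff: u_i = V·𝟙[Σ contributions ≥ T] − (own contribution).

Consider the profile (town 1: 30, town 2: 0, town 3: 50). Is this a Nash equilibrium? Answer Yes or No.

Yes

Total = 80 ≥ 80: provided.
Town 1 (pledges 30, payoff 110): dropping to 0 → total 50, payoff 0. No gain.
Town 2 (pledges 0, payoff 140): pledging 80 → total 160, payoff 60. No gain.
Town 3 (pledges 50, payoff 90): dropping to 0 → total 30, payoff 0. No gain.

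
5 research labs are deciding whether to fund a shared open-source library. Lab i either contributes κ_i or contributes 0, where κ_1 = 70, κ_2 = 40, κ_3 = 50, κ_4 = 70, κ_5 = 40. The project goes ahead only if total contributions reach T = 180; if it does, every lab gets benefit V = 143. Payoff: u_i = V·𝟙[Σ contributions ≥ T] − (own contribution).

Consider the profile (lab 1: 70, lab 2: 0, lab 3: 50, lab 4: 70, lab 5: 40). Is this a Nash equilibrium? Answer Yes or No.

No

Total = 230 ≥ 180: provided.
Lab 1 (pledges 70, payoff 73): dropping to 0 → total 160, payoff 0. No gain.
Lab 2 (pledges 0, payoff 143): pledging 40 → total 270, payoff 103. No gain.
Lab 3 (pledges 50, payoff 93): dropping to 0 → total 180, payoff 143. Profitable deviation.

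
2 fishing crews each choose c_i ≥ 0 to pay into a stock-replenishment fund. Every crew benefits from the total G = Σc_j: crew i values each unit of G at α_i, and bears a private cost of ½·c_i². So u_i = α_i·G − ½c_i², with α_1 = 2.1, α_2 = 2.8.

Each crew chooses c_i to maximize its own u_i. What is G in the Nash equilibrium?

4.9

Crew i's FOC: ∂u_i/∂c_i = α_i − c_i = 0, so c_i* = α_i.
NE contributions = (2.1, 2.8); G = 4.9.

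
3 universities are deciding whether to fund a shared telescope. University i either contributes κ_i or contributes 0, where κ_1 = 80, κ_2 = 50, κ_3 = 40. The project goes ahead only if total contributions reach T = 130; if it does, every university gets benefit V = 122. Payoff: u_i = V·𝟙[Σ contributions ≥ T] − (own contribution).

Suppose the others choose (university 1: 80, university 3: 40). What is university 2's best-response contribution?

50

Others' total = 120. Contributing 50 brings total to 170 ≥ 130: gain V − κ_2 = 72.
Best response: 50.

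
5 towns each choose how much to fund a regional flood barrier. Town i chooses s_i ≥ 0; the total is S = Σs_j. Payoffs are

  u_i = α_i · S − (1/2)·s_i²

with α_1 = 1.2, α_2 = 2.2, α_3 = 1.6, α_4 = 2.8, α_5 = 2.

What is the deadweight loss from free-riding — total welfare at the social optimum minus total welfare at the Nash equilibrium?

Town i's FOC: ∂u_i/∂s_i = α_i − s_i = 0, so s_i* = α_i.
NE contributions = (1.2, 2.2, 1.6, 2.8, 2); S = 9.8.
W^NE = (Σα)·S − ½Σα_i² = 9.8² − ½·20.68 = 85.7.
Planner sets s_i = Σα_j = 9.8 for every i, so S^SO = 5·9.8 = 49.
W^SO = (Σα)·S^SO − ½·5·(Σα)² = (5/2)·9.8² = 240.1.
Deadweight loss = W^SO − W^NE = 154.4.

154.4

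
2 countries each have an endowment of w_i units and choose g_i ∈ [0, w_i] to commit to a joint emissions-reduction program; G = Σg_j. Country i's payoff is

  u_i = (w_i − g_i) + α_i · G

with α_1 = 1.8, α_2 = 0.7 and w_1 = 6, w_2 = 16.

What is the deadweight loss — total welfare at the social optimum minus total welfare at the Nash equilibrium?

24

∂u_i/∂g_i = α_i − 1, so country i contributes w_i if α_i > 1, else 0.
α_i > 1 for i ∈ {1}; NE contributions (6, 0), G = 6.
W^NE = Σw_i − G^NE + (Σα_i)·G^NE = 22 + 1.5·6 = 31.
Planner: ∂(Σu_j)/∂g_i = Σα_j − 1 = 1.5 > 0, so everyone contributes w_i; G^SO = 22, W^SO = 22 + 1.5·22 = 55.
Deadweight loss = 24.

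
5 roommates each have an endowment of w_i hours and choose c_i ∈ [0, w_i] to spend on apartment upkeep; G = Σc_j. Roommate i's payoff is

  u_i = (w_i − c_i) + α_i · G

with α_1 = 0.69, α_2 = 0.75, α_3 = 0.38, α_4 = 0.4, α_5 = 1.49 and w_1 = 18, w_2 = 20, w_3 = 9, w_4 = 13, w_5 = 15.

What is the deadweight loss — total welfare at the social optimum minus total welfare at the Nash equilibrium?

162.6

∂u_i/∂c_i = α_i − 1, so roommate i contributes w_i if α_i > 1, else 0.
α_i > 1 for i ∈ {5}; NE contributions (0, 0, 0, 0, 15), G = 15.
W^NE = Σw_i − G^NE + (Σα_i)·G^NE = 75 + 2.71·15 = 115.65.
Planner: ∂(Σu_j)/∂c_i = Σα_j − 1 = 2.71 > 0, so everyone contributes w_i; G^SO = 75, W^SO = 75 + 2.71·75 = 278.25.
Deadweight loss = 162.6.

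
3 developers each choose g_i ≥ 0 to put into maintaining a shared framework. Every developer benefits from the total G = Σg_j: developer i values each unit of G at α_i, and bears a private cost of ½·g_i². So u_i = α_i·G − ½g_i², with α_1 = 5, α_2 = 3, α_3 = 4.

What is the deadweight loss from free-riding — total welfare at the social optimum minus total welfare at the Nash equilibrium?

Developer i's FOC: ∂u_i/∂g_i = α_i − g_i = 0, so g_i* = α_i.
NE contributions = (5, 3, 4); G = 12.
W^NE = (Σα)·G − ½Σα_i² = 12² − ½·50 = 119.
Planner sets g_i = Σα_j = 12 for every i, so G^SO = 3·12 = 36.
W^SO = (Σα)·G^SO − ½·3·(Σα)² = (3/2)·12² = 216.
Deadweight loss = W^SO − W^NE = 97.

97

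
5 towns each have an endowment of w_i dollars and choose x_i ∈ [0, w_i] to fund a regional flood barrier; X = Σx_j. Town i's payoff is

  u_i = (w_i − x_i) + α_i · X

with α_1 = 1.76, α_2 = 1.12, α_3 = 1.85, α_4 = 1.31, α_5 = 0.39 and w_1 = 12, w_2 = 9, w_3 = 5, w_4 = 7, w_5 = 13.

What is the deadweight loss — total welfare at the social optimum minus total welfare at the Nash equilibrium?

∂u_i/∂x_i = α_i − 1, so town i contributes w_i if α_i > 1, else 0.
α_i > 1 for i ∈ {1, 2, 3, 4}; NE contributions (12, 9, 5, 7, 0), X = 33.
W^NE = Σw_i − X^NE + (Σα_i)·X^NE = 46 + 5.43·33 = 225.19.
Planner: ∂(Σu_j)/∂x_i = Σα_j − 1 = 5.43 > 0, so everyone contributes w_i; X^SO = 46, W^SO = 46 + 5.43·46 = 295.78.
Deadweight loss = 70.59.

70.59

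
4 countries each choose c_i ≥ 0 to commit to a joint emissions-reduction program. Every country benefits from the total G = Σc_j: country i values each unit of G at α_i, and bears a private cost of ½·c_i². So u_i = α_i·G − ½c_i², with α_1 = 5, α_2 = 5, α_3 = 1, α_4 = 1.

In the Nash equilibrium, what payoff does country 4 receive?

Country i's FOC: ∂u_i/∂c_i = α_i − c_i = 0, so c_i* = α_i.
NE contributions = (5, 5, 1, 1); G = 12.
u_4 = α_4·G − ½·(c_4)² = 1·12 − ½·1² = 11.5.

11.5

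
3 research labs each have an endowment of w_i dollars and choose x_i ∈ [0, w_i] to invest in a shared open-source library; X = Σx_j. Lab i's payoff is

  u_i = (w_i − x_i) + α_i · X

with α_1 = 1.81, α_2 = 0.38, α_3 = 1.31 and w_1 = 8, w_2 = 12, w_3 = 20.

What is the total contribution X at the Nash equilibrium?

28

∂u_i/∂x_i = α_i − 1, so lab i contributes w_i if α_i > 1, else 0.
α_i > 1 for i ∈ {1, 3}; NE contributions (8, 0, 20), X = 28.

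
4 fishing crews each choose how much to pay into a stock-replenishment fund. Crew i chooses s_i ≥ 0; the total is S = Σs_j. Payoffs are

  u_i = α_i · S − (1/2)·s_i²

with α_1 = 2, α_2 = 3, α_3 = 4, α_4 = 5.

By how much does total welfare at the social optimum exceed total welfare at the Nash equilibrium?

Crew i's FOC: ∂u_i/∂s_i = α_i − s_i = 0, so s_i* = α_i.
NE contributions = (2, 3, 4, 5); S = 14.
W^NE = (Σα)·S − ½Σα_i² = 14² − ½·54 = 169.
Planner sets s_i = Σα_j = 14 for every i, so S^SO = 4·14 = 56.
W^SO = (Σα)·S^SO − ½·4·(Σα)² = (4/2)·14² = 392.
Deadweight loss = W^SO − W^NE = 223.

223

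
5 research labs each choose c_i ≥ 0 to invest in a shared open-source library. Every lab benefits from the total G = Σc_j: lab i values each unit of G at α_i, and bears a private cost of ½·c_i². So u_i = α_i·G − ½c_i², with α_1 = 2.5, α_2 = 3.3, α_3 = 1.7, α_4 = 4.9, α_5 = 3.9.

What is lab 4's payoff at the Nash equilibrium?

Lab i's FOC: ∂u_i/∂c_i = α_i − c_i = 0, so c_i* = α_i.
NE contributions = (2.5, 3.3, 1.7, 4.9, 3.9); G = 16.3.
u_4 = α_4·G − ½·(c_4)² = 4.9·16.3 − ½·4.9² = 67.865.

67.865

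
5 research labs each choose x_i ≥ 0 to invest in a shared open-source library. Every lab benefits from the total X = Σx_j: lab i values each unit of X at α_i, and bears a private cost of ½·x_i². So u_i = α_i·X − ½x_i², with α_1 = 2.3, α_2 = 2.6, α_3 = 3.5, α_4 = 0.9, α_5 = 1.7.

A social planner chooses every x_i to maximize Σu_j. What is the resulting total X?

55

Planner FOC: ∂(Σu_j)/∂x_i = (Σα_j) − x_i = 0, so x_i^SO = Σα_j = 11 for every i; X^SO = 55.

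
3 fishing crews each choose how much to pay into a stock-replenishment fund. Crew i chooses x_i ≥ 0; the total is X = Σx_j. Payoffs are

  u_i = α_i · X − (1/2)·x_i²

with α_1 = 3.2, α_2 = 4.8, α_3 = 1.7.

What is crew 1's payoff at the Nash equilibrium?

25.92

Crew i's FOC: ∂u_i/∂x_i = α_i − x_i = 0, so x_i* = α_i.
NE contributions = (3.2, 4.8, 1.7); X = 9.7.
u_1 = α_1·X − ½·(x_1)² = 3.2·9.7 − ½·3.2² = 25.92.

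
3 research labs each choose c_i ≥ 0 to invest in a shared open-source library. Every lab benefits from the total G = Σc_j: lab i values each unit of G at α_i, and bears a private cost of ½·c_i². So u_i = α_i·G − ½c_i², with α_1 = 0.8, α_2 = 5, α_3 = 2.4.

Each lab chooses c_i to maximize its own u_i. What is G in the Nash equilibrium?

Lab i's FOC: ∂u_i/∂c_i = α_i − c_i = 0, so c_i* = α_i.
NE contributions = (0.8, 5, 2.4); G = 8.2.

8.2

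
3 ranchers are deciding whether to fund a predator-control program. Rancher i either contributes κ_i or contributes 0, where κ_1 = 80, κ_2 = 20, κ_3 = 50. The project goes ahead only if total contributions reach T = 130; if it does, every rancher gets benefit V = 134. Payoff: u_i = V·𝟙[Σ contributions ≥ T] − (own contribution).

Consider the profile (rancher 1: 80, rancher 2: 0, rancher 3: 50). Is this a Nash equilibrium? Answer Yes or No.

Total = 130 ≥ 130: provided.
Rancher 1 (pledges 80, payoff 54): dropping to 0 → total 50, payoff 0. No gain.
Rancher 2 (pledges 0, payoff 134): pledging 20 → total 150, payoff 114. No gain.
Rancher 3 (pledges 50, payoff 84): dropping to 0 → total 80, payoff 0. No gain.

Yes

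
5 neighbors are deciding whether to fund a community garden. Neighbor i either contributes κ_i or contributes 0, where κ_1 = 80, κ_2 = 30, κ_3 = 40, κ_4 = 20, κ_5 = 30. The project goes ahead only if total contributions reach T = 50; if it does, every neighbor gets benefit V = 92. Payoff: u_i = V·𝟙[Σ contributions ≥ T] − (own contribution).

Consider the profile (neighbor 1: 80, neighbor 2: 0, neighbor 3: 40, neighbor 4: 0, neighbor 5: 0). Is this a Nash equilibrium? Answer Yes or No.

No

Total = 120 ≥ 50: provided.
Neighbor 1 (pledges 80, payoff 12): dropping to 0 → total 40, payoff 0. No gain.
Neighbor 2 (pledges 0, payoff 92): pledging 30 → total 150, payoff 62. No gain.
Neighbor 3 (pledges 40, payoff 52): dropping to 0 → total 80, payoff 92. Profitable deviation.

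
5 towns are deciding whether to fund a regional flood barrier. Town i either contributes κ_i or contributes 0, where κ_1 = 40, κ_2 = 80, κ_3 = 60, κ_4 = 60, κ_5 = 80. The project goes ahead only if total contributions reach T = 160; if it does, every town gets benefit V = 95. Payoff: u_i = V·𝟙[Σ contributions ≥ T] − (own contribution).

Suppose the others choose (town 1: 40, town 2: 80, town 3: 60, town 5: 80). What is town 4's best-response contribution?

Others' total = 260 ≥ 160; contributing adds cost 60 for no extra benefit.
Best response: 0.

0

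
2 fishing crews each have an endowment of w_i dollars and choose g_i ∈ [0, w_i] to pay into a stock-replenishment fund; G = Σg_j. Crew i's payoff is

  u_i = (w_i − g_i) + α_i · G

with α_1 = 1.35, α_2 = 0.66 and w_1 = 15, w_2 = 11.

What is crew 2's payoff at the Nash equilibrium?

∂u_i/∂g_i = α_i − 1, so crew i contributes w_i if α_i > 1, else 0.
α_i > 1 for i ∈ {1}; NE contributions (15, 0), G = 15.
u_2 = (11 − 0) + 0.66·15 = 20.9.

20.9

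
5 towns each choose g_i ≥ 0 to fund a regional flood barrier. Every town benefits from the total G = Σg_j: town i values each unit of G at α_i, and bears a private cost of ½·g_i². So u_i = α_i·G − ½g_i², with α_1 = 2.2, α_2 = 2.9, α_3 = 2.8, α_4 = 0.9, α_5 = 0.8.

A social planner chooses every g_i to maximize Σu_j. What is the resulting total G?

48

Planner FOC: ∂(Σu_j)/∂g_i = (Σα_j) − g_i = 0, so g_i^SO = Σα_j = 9.6 for every i; G^SO = 48.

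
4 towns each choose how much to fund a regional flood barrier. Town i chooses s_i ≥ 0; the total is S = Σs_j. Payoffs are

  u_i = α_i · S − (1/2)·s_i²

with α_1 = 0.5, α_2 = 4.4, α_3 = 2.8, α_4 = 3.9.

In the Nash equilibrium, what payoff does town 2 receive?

Town i's FOC: ∂u_i/∂s_i = α_i − s_i = 0, so s_i* = α_i.
NE contributions = (0.5, 4.4, 2.8, 3.9); S = 11.6.
u_2 = α_2·S − ½·(s_2)² = 4.4·11.6 − ½·4.4² = 41.36.

41.36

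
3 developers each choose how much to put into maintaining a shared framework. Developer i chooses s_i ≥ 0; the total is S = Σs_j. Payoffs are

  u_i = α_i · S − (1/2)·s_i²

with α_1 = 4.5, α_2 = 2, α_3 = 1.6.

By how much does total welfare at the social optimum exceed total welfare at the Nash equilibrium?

46.21

Developer i's FOC: ∂u_i/∂s_i = α_i − s_i = 0, so s_i* = α_i.
NE contributions = (4.5, 2, 1.6); S = 8.1.
W^NE = (Σα)·S − ½Σα_i² = 8.1² − ½·26.81 = 52.205.
Planner sets s_i = Σα_j = 8.1 for every i, so S^SO = 3·8.1 = 24.3.
W^SO = (Σα)·S^SO − ½·3·(Σα)² = (3/2)·8.1² = 98.415.
Deadweight loss = W^SO − W^NE = 46.21.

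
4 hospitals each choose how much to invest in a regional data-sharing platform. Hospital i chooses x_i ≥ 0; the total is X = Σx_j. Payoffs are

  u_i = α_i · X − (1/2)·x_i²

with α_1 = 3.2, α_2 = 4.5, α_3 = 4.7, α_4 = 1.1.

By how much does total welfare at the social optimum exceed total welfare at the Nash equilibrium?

Hospital i's FOC: ∂u_i/∂x_i = α_i − x_i = 0, so x_i* = α_i.
NE contributions = (3.2, 4.5, 4.7, 1.1); X = 13.5.
W^NE = (Σα)·X − ½Σα_i² = 13.5² − ½·53.79 = 155.355.
Planner sets x_i = Σα_j = 13.5 for every i, so X^SO = 4·13.5 = 54.
W^SO = (Σα)·X^SO − ½·4·(Σα)² = (4/2)·13.5² = 364.5.
Deadweight loss = W^SO − W^NE = 209.145.

209.145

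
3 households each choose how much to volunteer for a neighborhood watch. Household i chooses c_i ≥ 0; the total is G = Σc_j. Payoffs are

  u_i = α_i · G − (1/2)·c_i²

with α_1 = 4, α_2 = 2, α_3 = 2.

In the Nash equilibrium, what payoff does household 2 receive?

Household i's FOC: ∂u_i/∂c_i = α_i − c_i = 0, so c_i* = α_i.
NE contributions = (4, 2, 2); G = 8.
u_2 = α_2·G − ½·(c_2)² = 2·8 − ½·2² = 14.

14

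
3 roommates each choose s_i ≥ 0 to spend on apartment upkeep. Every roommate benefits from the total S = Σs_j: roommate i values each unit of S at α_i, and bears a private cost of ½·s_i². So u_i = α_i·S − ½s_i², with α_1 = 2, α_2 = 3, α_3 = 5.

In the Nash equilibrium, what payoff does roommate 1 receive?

18

Roommate i's FOC: ∂u_i/∂s_i = α_i − s_i = 0, so s_i* = α_i.
NE contributions = (2, 3, 5); S = 10.
u_1 = α_1·S − ½·(s_1)² = 2·10 − ½·2² = 18.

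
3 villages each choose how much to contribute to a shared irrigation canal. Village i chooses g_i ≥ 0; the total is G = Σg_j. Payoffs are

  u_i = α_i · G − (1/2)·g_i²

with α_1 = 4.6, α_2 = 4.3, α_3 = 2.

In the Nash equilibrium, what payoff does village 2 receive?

Village i's FOC: ∂u_i/∂g_i = α_i − g_i = 0, so g_i* = α_i.
NE contributions = (4.6, 4.3, 2); G = 10.9.
u_2 = α_2·G − ½·(g_2)² = 4.3·10.9 − ½·4.3² = 37.625.

37.625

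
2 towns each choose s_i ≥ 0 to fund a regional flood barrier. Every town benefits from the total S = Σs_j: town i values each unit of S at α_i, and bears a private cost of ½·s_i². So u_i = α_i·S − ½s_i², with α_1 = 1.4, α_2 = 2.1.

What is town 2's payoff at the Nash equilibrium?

Town i's FOC: ∂u_i/∂s_i = α_i − s_i = 0, so s_i* = α_i.
NE contributions = (1.4, 2.1); S = 3.5.
u_2 = α_2·S − ½·(s_2)² = 2.1·3.5 − ½·2.1² = 5.145.

5.145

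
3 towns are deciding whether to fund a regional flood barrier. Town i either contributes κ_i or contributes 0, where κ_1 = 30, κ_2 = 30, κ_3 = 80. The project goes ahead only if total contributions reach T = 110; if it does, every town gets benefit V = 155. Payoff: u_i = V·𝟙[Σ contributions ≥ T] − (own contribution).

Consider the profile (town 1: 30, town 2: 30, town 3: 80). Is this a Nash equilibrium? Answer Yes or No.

No

Total = 140 ≥ 110: provided.
Town 1 (pledges 30, payoff 125): dropping to 0 → total 110, payoff 155. Profitable deviation.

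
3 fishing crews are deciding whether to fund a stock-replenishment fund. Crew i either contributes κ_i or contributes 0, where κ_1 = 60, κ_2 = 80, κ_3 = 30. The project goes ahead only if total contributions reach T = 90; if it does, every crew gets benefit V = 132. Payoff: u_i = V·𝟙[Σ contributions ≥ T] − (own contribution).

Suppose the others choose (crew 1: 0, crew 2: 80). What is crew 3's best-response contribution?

Others' total = 80. Contributing 30 brings total to 110 ≥ 90: gain V − κ_3 = 102.
Best response: 30.

30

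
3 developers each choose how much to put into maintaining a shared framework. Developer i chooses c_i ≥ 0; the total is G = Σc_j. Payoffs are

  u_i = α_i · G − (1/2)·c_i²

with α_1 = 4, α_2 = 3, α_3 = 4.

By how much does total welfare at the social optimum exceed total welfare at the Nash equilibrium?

81

Developer i's FOC: ∂u_i/∂c_i = α_i − c_i = 0, so c_i* = α_i.
NE contributions = (4, 3, 4); G = 11.
W^NE = (Σα)·G − ½Σα_i² = 11² − ½·41 = 100.5.
Planner sets c_i = Σα_j = 11 for every i, so G^SO = 3·11 = 33.
W^SO = (Σα)·G^SO − ½·3·(Σα)² = (3/2)·11² = 181.5.
Deadweight loss = W^SO − W^NE = 81.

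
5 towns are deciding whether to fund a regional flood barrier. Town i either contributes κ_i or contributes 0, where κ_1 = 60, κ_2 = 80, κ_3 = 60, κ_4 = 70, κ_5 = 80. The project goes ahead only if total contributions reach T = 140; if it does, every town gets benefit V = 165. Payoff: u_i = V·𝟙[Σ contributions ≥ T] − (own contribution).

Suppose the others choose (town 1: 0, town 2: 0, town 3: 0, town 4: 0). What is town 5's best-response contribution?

0

Others' total = 0. Even contributing 80 gives 80 < 140: no benefit either way.
Best response: 0.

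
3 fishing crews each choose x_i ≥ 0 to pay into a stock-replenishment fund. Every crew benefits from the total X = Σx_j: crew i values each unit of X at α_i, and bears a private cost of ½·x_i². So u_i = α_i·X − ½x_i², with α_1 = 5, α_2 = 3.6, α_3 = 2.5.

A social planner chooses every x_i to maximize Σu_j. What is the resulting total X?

Planner FOC: ∂(Σu_j)/∂x_i = (Σα_j) − x_i = 0, so x_i^SO = Σα_j = 11.1 for every i; X^SO = 33.3.

33.3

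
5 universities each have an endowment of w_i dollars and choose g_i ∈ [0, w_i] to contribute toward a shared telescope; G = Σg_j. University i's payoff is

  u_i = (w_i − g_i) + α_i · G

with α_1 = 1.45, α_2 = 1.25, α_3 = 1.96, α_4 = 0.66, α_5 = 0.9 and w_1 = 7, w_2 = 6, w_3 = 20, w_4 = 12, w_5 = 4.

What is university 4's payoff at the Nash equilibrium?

∂u_i/∂g_i = α_i − 1, so university i contributes w_i if α_i > 1, else 0.
α_i > 1 for i ∈ {1, 2, 3}; NE contributions (7, 6, 20, 0, 0), G = 33.
u_4 = (12 − 0) + 0.66·33 = 33.78.

33.78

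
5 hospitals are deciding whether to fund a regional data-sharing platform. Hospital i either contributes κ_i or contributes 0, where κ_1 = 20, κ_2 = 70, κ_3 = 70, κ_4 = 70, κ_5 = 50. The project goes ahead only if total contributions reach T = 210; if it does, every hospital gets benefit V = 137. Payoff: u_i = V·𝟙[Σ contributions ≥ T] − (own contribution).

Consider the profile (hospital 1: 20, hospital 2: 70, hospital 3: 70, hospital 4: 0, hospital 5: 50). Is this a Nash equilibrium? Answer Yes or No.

Total = 210 ≥ 210: provided.
Hospital 1 (pledges 20, payoff 117): dropping to 0 → total 190, payoff 0. No gain.
Hospital 2 (pledges 70, payoff 67): dropping to 0 → total 140, payoff 0. No gain.
Hospital 3 (pledges 70, payoff 67): dropping to 0 → total 140, payoff 0. No gain.
Hospital 4 (pledges 0, payoff 137): pledging 70 → total 280, payoff 67. No gain.
Hospital 5 (pledges 50, payoff 87): dropping to 0 → total 160, payoff 0. No gain.

Yes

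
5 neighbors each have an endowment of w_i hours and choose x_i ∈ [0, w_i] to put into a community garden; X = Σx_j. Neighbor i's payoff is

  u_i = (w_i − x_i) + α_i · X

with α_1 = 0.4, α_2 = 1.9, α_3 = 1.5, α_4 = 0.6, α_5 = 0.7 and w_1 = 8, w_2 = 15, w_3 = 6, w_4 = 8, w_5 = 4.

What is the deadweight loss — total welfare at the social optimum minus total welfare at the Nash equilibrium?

∂u_i/∂x_i = α_i − 1, so neighbor i contributes w_i if α_i > 1, else 0.
α_i > 1 for i ∈ {2, 3}; NE contributions (0, 15, 6, 0, 0), X = 21.
W^NE = Σw_i − X^NE + (Σα_i)·X^NE = 41 + 4.1·21 = 127.1.
Planner: ∂(Σu_j)/∂x_i = Σα_j − 1 = 4.1 > 0, so everyone contributes w_i; X^SO = 41, W^SO = 41 + 4.1·41 = 209.1.
Deadweight loss = 82.

82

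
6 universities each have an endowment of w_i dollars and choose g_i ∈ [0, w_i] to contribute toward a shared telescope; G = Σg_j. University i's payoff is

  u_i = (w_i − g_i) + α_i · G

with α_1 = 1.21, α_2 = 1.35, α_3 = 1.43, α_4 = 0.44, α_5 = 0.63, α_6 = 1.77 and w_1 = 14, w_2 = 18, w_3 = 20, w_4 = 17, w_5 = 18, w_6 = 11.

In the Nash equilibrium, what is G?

∂u_i/∂g_i = α_i − 1, so university i contributes w_i if α_i > 1, else 0.
α_i > 1 for i ∈ {1, 2, 3, 6}; NE contributions (14, 18, 20, 0, 0, 11), G = 63.

63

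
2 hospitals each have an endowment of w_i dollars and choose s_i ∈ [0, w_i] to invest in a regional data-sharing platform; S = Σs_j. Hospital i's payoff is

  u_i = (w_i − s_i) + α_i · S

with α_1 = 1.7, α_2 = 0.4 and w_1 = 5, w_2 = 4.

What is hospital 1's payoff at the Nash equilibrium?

8.5

∂u_i/∂s_i = α_i − 1, so hospital i contributes w_i if α_i > 1, else 0.
α_i > 1 for i ∈ {1}; NE contributions (5, 0), S = 5.
u_1 = (5 − 5) + 1.7·5 = 8.5.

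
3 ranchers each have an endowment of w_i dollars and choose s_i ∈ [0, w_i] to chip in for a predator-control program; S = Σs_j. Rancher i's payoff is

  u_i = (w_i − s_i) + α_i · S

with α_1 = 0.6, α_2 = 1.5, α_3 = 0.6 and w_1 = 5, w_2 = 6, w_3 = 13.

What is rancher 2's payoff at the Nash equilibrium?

∂u_i/∂s_i = α_i − 1, so rancher i contributes w_i if α_i > 1, else 0.
α_i > 1 for i ∈ {2}; NE contributions (0, 6, 0), S = 6.
u_2 = (6 − 6) + 1.5·6 = 9.

9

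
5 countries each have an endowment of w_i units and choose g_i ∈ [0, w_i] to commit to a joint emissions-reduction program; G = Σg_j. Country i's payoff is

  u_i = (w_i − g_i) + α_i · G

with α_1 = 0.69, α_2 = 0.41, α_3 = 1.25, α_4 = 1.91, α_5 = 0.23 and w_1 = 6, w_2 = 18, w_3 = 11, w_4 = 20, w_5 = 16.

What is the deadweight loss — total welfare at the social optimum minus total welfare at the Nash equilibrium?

139.6

∂u_i/∂g_i = α_i − 1, so country i contributes w_i if α_i > 1, else 0.
α_i > 1 for i ∈ {3, 4}; NE contributions (0, 0, 11, 20, 0), G = 31.
W^NE = Σw_i − G^NE + (Σα_i)·G^NE = 71 + 3.49·31 = 179.19.
Planner: ∂(Σu_j)/∂g_i = Σα_j − 1 = 3.49 > 0, so everyone contributes w_i; G^SO = 71, W^SO = 71 + 3.49·71 = 318.79.
Deadweight loss = 139.6.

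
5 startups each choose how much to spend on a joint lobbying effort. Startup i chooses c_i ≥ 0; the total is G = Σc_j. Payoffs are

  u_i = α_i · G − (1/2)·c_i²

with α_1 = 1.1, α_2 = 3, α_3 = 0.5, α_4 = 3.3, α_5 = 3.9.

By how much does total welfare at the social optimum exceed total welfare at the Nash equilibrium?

Startup i's FOC: ∂u_i/∂c_i = α_i − c_i = 0, so c_i* = α_i.
NE contributions = (1.1, 3, 0.5, 3.3, 3.9); G = 11.8.
W^NE = (Σα)·G − ½Σα_i² = 11.8² − ½·36.56 = 120.96.
Planner sets c_i = Σα_j = 11.8 for every i, so G^SO = 5·11.8 = 59.
W^SO = (Σα)·G^SO − ½·5·(Σα)² = (5/2)·11.8² = 348.1.
Deadweight loss = W^SO − W^NE = 227.14.

227.14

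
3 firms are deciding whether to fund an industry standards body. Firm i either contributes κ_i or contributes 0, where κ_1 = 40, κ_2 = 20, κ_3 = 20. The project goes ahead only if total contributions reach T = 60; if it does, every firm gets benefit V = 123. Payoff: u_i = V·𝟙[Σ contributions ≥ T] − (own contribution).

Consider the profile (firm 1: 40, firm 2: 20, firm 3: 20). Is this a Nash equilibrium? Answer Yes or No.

No

Total = 80 ≥ 60: provided.
Firm 1 (pledges 40, payoff 83): dropping to 0 → total 40, payoff 0. No gain.
Firm 2 (pledges 20, payoff 103): dropping to 0 → total 60, payoff 123. Profitable deviation.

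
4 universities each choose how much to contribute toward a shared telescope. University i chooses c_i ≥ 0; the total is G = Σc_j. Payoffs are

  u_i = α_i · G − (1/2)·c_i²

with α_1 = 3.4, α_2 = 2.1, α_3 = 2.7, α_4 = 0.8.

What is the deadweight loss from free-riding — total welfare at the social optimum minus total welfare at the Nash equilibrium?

92.95

University i's FOC: ∂u_i/∂c_i = α_i − c_i = 0, so c_i* = α_i.
NE contributions = (3.4, 2.1, 2.7, 0.8); G = 9.
W^NE = (Σα)·G − ½Σα_i² = 9² − ½·23.9 = 69.05.
Planner sets c_i = Σα_j = 9 for every i, so G^SO = 4·9 = 36.
W^SO = (Σα)·G^SO − ½·4·(Σα)² = (4/2)·9² = 162.
Deadweight loss = W^SO − W^NE = 92.95.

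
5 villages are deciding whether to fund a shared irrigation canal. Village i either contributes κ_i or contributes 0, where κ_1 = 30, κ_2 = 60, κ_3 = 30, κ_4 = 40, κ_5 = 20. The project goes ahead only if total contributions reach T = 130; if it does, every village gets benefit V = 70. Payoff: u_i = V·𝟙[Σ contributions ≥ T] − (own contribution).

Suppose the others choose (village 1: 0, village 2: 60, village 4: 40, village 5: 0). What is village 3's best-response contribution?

30

Others' total = 100. Contributing 30 brings total to 130 ≥ 130: gain V − κ_3 = 40.
Best response: 30.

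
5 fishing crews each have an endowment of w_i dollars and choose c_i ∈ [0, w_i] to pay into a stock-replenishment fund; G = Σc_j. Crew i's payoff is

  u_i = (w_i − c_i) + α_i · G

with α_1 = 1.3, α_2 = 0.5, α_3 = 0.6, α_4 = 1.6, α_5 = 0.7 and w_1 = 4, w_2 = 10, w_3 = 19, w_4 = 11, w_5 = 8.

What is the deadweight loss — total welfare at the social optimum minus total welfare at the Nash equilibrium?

136.9

∂u_i/∂c_i = α_i − 1, so crew i contributes w_i if α_i > 1, else 0.
α_i > 1 for i ∈ {1, 4}; NE contributions (4, 0, 0, 11, 0), G = 15.
W^NE = Σw_i − G^NE + (Σα_i)·G^NE = 52 + 3.7·15 = 107.5.
Planner: ∂(Σu_j)/∂c_i = Σα_j − 1 = 3.7 > 0, so everyone contributes w_i; G^SO = 52, W^SO = 52 + 3.7·52 = 244.4.
Deadweight loss = 136.9.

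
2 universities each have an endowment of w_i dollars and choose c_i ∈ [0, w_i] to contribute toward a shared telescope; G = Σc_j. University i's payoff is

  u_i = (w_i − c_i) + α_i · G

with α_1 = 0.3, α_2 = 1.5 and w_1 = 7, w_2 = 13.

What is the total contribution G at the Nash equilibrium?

13

∂u_i/∂c_i = α_i − 1, so university i contributes w_i if α_i > 1, else 0.
α_i > 1 for i ∈ {2}; NE contributions (0, 13), G = 13.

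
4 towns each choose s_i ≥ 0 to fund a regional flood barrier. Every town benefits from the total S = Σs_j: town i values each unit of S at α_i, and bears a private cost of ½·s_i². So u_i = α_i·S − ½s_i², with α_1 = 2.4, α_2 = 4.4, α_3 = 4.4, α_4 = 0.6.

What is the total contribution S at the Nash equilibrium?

Town i's FOC: ∂u_i/∂s_i = α_i − s_i = 0, so s_i* = α_i.
NE contributions = (2.4, 4.4, 4.4, 0.6); S = 11.8.

11.8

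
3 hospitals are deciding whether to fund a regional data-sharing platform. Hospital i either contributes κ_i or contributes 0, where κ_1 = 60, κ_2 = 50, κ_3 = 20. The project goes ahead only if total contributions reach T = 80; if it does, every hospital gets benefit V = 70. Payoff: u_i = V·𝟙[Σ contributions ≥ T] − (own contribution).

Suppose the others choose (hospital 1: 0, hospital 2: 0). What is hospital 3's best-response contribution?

Others' total = 0. Even contributing 20 gives 20 < 80: no benefit either way.
Best response: 0.

0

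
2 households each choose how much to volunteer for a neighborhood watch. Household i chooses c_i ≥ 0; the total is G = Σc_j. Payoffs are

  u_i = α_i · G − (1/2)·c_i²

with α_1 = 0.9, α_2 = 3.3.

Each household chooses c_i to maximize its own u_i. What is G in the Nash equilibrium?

Household i's FOC: ∂u_i/∂c_i = α_i − c_i = 0, so c_i* = α_i.
NE contributions = (0.9, 3.3); G = 4.2.

4.2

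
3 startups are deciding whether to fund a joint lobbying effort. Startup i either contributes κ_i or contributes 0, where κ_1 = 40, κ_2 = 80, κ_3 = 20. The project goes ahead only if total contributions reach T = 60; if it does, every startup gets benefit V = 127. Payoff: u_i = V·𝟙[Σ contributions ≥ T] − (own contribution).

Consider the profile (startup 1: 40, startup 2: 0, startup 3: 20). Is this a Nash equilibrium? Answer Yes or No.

Total = 60 ≥ 60: provided.
Startup 1 (pledges 40, payoff 87): dropping to 0 → total 20, payoff 0. No gain.
Startup 2 (pledges 0, payoff 127): pledging 80 → total 140, payoff 47. No gain.
Startup 3 (pledges 20, payoff 107): dropping to 0 → total 40, payoff 0. No gain.

Yes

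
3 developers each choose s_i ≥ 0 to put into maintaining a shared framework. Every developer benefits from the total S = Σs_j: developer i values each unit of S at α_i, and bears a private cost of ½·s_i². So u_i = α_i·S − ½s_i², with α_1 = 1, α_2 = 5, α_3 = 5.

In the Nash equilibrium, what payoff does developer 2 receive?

42.5

Developer i's FOC: ∂u_i/∂s_i = α_i − s_i = 0, so s_i* = α_i.
NE contributions = (1, 5, 5); S = 11.
u_2 = α_2·S − ½·(s_2)² = 5·11 − ½·5² = 42.5.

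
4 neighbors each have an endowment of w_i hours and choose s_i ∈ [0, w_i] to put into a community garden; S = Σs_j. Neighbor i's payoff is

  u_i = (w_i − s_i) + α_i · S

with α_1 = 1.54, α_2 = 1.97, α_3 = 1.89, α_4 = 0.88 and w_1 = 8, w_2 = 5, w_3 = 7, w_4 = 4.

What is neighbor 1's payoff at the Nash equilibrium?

30.8

∂u_i/∂s_i = α_i − 1, so neighbor i contributes w_i if α_i > 1, else 0.
α_i > 1 for i ∈ {1, 2, 3}; NE contributions (8, 5, 7, 0), S = 20.
u_1 = (8 − 8) + 1.54·20 = 30.8.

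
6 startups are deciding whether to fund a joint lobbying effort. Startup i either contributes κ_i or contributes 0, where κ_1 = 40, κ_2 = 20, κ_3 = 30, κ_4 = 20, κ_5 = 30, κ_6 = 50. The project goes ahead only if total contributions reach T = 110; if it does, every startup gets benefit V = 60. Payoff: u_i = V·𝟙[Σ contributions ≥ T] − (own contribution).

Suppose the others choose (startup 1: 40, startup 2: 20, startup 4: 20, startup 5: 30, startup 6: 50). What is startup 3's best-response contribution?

0

Others' total = 160 ≥ 110; contributing adds cost 30 for no extra benefit.
Best response: 0.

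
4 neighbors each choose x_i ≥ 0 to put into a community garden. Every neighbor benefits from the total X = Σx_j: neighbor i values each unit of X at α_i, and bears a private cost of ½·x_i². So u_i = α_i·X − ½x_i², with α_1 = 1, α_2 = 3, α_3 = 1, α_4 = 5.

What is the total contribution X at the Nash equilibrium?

Neighbor i's FOC: ∂u_i/∂x_i = α_i − x_i = 0, so x_i* = α_i.
NE contributions = (1, 3, 1, 5); X = 10.

10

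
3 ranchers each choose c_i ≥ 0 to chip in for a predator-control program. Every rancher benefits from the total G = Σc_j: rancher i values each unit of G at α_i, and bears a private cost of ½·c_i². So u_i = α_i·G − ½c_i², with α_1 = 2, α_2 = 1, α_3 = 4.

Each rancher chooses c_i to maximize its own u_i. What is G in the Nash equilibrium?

Rancher i's FOC: ∂u_i/∂c_i = α_i − c_i = 0, so c_i* = α_i.
NE contributions = (2, 1, 4); G = 7.

7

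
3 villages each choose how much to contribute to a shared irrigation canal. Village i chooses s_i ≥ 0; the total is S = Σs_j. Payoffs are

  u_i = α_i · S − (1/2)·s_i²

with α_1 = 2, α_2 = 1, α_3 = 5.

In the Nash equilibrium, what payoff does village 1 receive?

14

Village i's FOC: ∂u_i/∂s_i = α_i − s_i = 0, so s_i* = α_i.
NE contributions = (2, 1, 5); S = 8.
u_1 = α_1·S − ½·(s_1)² = 2·8 − ½·2² = 14.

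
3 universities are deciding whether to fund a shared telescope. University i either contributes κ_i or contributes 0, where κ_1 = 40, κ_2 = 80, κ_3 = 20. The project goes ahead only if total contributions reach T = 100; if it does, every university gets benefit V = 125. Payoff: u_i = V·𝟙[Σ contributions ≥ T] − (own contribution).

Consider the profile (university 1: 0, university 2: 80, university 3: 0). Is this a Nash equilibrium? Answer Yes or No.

No

Total = 80 < 100: not provided.
University 1 (pledges 0, payoff 0): pledging 40 → total 120, payoff 85. Profitable deviation.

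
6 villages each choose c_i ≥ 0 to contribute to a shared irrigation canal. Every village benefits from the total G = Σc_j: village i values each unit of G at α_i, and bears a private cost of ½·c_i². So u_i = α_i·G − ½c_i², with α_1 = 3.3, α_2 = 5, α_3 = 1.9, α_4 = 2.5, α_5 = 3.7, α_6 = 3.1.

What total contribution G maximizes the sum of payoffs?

117

Planner FOC: ∂(Σu_j)/∂c_i = (Σα_j) − c_i = 0, so c_i^SO = Σα_j = 19.5 for every i; G^SO = 117.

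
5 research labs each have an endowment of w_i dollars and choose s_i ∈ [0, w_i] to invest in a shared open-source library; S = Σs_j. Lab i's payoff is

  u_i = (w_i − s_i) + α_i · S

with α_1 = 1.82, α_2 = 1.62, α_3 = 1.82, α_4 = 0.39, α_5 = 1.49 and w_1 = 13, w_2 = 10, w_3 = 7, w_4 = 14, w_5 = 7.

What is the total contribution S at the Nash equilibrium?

∂u_i/∂s_i = α_i − 1, so lab i contributes w_i if α_i > 1, else 0.
α_i > 1 for i ∈ {1, 2, 3, 5}; NE contributions (13, 10, 7, 0, 7), S = 37.

37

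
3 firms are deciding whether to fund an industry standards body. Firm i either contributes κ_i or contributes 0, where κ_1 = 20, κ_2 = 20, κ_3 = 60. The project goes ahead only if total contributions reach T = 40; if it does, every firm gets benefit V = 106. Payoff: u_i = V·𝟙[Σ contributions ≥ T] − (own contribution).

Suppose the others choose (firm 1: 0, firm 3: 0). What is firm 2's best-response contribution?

0

Others' total = 0. Even contributing 20 gives 20 < 40: no benefit either way.
Best response: 0.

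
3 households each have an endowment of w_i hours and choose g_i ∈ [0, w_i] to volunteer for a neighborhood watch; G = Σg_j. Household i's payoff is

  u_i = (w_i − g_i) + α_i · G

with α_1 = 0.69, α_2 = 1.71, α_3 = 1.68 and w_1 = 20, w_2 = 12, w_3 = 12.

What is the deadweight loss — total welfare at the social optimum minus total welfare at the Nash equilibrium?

61.6

∂u_i/∂g_i = α_i − 1, so household i contributes w_i if α_i > 1, else 0.
α_i > 1 for i ∈ {2, 3}; NE contributions (0, 12, 12), G = 24.
W^NE = Σw_i − G^NE + (Σα_i)·G^NE = 44 + 3.08·24 = 117.92.
Planner: ∂(Σu_j)/∂g_i = Σα_j − 1 = 3.08 > 0, so everyone contributes w_i; G^SO = 44, W^SO = 44 + 3.08·44 = 179.52.
Deadweight loss = 61.6.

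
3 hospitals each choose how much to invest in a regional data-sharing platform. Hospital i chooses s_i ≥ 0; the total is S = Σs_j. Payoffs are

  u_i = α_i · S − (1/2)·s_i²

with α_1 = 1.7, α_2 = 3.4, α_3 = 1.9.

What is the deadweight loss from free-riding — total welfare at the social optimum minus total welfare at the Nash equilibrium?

33.53

Hospital i's FOC: ∂u_i/∂s_i = α_i − s_i = 0, so s_i* = α_i.
NE contributions = (1.7, 3.4, 1.9); S = 7.
W^NE = (Σα)·S − ½Σα_i² = 7² − ½·18.06 = 39.97.
Planner sets s_i = Σα_j = 7 for every i, so S^SO = 3·7 = 21.
W^SO = (Σα)·S^SO − ½·3·(Σα)² = (3/2)·7² = 73.5.
Deadweight loss = W^SO − W^NE = 33.53.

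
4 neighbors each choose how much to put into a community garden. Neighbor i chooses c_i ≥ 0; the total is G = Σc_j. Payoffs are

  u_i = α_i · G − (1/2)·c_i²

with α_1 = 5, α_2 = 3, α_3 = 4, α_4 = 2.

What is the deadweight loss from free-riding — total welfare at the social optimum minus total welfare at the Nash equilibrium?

Neighbor i's FOC: ∂u_i/∂c_i = α_i − c_i = 0, so c_i* = α_i.
NE contributions = (5, 3, 4, 2); G = 14.
W^NE = (Σα)·G − ½Σα_i² = 14² − ½·54 = 169.
Planner sets c_i = Σα_j = 14 for every i, so G^SO = 4·14 = 56.
W^SO = (Σα)·G^SO − ½·4·(Σα)² = (4/2)·14² = 392.
Deadweight loss = W^SO − W^NE = 223.

223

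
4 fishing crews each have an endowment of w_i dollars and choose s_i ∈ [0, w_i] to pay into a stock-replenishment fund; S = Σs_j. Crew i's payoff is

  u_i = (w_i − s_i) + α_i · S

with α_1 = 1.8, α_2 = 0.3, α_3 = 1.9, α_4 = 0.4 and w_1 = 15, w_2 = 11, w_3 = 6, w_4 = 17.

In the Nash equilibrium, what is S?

21

∂u_i/∂s_i = α_i − 1, so crew i contributes w_i if α_i > 1, else 0.
α_i > 1 for i ∈ {1, 3}; NE contributions (15, 0, 6, 0), S = 21.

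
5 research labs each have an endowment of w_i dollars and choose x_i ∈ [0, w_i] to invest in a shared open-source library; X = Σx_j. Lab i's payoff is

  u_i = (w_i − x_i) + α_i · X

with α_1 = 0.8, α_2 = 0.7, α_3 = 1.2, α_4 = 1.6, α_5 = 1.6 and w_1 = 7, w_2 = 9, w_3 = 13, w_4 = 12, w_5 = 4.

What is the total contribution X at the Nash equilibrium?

29

∂u_i/∂x_i = α_i − 1, so lab i contributes w_i if α_i > 1, else 0.
α_i > 1 for i ∈ {3, 4, 5}; NE contributions (0, 0, 13, 12, 4), X = 29.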